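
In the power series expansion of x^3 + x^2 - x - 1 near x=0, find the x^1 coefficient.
Expand to order 1: x^3 + x^2 - x - 1 = -x - 1 + O(x^2).
The coefficient of x^1 is -1.

Final answer: -1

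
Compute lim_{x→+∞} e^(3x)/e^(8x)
This is an ∞/∞ indeterminate form as x → +∞.
Rewrite e^(3x)/e^(8x) = e^((3−8)x) = e^(-5x); the exponent coefficient is -5 < 0 so e^(-5x) → 0.
Limit = 0.

Final answer: 0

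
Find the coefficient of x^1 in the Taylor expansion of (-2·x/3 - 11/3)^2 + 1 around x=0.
Expand to order 1: (-2·x/3 - 11/3)^2 + 1 = 44·x/9 + 130/9 + O(x^2).
The coefficient of x^1 is 44/9.

Final answer: 44/9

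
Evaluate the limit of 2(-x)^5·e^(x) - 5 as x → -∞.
The product is a 0·∞ indeterminate form at x → -∞.
Rewrite the product as 2(-x)^5 / e^(-x) (an ∞/∞ form) and apply L'Hôpital, or use the standard hierarchy e^(|x|) ≫ |(-x)^5| as x → -∞.
The indeterminate product → 0, so the limit = -5.

Final answer: -5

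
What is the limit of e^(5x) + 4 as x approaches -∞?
Evaluate the dominant behaviour as x → -∞; each term tends to a finite value or vanishes.
Limit = 4.

Final answer: 4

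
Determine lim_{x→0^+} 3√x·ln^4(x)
This is a 0·∞ indeterminate form at x → 0⁺.
Rewrite the product as 3·ln^4(x) / x^(-1/2) and apply L'Hôpital, or use the standard hierarchy x^(-1/2) ≫ |ln x|^4 as x → 0⁺.
The indeterminate product → 0, so the limit = 0.

Final answer: 0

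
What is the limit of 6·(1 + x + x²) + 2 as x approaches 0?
Direct substitution at x = 0 gives 8.

Final answer: 8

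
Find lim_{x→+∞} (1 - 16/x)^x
As x → +∞: this is the defining limit (1 - 16/x)^x → e^(-16).
Limit = e^(-16).

Final answer: e^(-16)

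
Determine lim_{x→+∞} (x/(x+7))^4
As x → +∞: x/(x+7) = 1/(1 + 7/x) → 1, and the 4th power of a limit-1 base also → 1.
Limit = 1.

Final answer: 1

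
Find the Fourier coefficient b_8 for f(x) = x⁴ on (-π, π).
b_8 = (1/π) ∫_{-π}^{π} f(x)·sin(8x) dx.
Evaluate the integral (use parity and integration by parts as needed): b_8 = 0.

Final answer: 0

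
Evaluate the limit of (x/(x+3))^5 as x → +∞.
As x → +∞: x/(x+3) = 1/(1 + 3/x) → 1, and the 5th power of a limit-1 base also → 1.
Limit = 1.

Final answer: 1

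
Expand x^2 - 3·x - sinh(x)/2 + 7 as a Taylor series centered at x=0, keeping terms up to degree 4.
-x^3/12 + x^2 - 7·x/2 + 7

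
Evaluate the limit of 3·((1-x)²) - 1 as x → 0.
Direct substitution at x = 0 gives 2.

Final answer: 2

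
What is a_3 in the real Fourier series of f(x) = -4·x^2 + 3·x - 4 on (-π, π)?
a_3 = (1/π) ∫_{-π}^{π} f(x)·cos(3x) dx.
Evaluate the integral (use parity and integration by parts as needed): a_3 = 16/9.

Final answer: 16/9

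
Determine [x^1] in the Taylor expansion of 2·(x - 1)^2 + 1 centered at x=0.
Expand to order 1: 2·(x - 1)^2 + 1 = 3 - 4·x + O(x^2).
The coefficient of x^1 is -4.

Final answer: -4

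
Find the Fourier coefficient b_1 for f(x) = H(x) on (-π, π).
b_1 = (1/π) ∫_{-π}^{π} f(x)·sin(1x) dx.
Evaluate the integral (use parity and integration by parts as needed): b_1 = 2/π.

Final answer: 2/π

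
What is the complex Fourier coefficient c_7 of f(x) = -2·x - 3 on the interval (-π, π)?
Compute the real Fourier coefficients first: a_7 = 0, b_7 = -4/7.
Then c_7 = (a_7 − i·b_7)/2 = 2·i/7.

Final answer: 2·i/7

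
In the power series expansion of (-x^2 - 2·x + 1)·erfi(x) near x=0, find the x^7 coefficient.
Expand to order 7: (-x^2 - 2·x + 1)·erfi(x) = -16·x^7/(105·√(π)) - 2·x^6/(5·√(π)) - 7·x^5/(15·√(π)) - 4·x^4/(3·√(π)) - 4·x^3/(3·√(π)) - 4·x^2/√(π) + 2·x/√(π) + O(x^8).
The coefficient of x^7 is -16/(105·√(π)).

Final answer: -16/(105·√(π))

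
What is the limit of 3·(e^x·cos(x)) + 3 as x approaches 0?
Direct substitution at x = 0 gives 6.

Final answer: 6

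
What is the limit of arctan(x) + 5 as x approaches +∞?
Evaluate the dominant behaviour as x → +∞; each term tends to a finite value or vanishes.
Limit = π/2 + 5.

Final answer: π/2 + 5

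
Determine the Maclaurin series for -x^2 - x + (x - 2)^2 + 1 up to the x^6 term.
5 - 5·x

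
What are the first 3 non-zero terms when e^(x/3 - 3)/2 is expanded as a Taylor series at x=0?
x^2·e^(-3)/36 + x·e^(-3)/6 + e^(-3)/2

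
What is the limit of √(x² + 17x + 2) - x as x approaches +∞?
This is an ∞ − ∞ indeterminate form.
Multiply and divide by the conjugate √(x²+17x + 2) + x; the x² terms cancel, leaving (17x + 2)/(√(x²+17x + 2)+x) → 17/2.
Limit = 17/2.

Final answer: 17/2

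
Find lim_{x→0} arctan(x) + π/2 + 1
Direct substitution at x = 0 gives 1 + π/2.

Final answer: 1 + π/2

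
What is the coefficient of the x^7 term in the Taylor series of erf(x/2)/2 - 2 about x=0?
Expand to order 7: erf(x/2)/2 - 2 = -x^7/(5376·√(π)) + x^5/(320·√(π)) - x^3/(24·√(π)) + x/(2·√(π)) - 2 + O(x^8).
The coefficient of x^7 is -1/(5376·√(π)).

Final answer: -1/(5376·√(π))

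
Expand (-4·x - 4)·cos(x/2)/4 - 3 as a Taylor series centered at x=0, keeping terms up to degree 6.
x^6/46080 - x^5/384 - x^4/384 + x^3/8 + x^2/8 - x - 4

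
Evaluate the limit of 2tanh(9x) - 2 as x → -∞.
Evaluate the dominant behaviour as x → -∞; each term tends to a finite value or vanishes.
Limit = -4.

Final answer: -4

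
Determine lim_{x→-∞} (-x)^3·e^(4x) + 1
The product is a 0·∞ indeterminate form at x → -∞.
Rewrite the product as (-x)^3 / e^(-4x) (an ∞/∞ form) and apply L'Hôpital, or use the standard hierarchy e^(4|x|) ≫ |(-x)^3| as x → -∞.
The indeterminate product → 0, so the limit = 1.

Final answer: 1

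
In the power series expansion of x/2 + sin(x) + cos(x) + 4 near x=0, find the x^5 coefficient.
Expand to order 5: x/2 + sin(x) + cos(x) + 4 = x^5/120 + x^4/24 - x^3/6 - x^2/2 + 3·x/2 + 5 + O(x^6).
The coefficient of x^5 is 1/120.

Final answer: 1/120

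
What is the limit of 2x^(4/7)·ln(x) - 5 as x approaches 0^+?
The product is a 0·∞ indeterminate form at x → 0⁺.
Rewrite the product as 2·ln(x) / x^(-4/7) and apply L'Hôpital, or use the standard hierarchy x^(-4/7) ≫ |ln x| as x → 0⁺.
The indeterminate product → 0, so the limit = -5.

Final answer: -5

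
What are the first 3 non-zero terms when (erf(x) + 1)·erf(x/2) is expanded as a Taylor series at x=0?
-x^3/(12·√(π)) + 2·x^2/π + x/√(π)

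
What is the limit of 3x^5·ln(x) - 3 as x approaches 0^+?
The product is a 0·∞ indeterminate form at x → 0⁺.
Rewrite the product as 3·ln(x) / x^(-5) and apply L'Hôpital, or use the standard hierarchy x^(-5) ≫ |ln x| as x → 0⁺.
The indeterminate product → 0, so the limit = -3.

Final answer: -3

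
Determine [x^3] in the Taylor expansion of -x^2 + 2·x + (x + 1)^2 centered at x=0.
Expand to order 3: -x^2 + 2·x + (x + 1)^2 = 4·x + 1 + O(x^4).
The coefficient of x^3 is 0.

Final answer: 0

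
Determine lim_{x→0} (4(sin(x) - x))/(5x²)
Both numerator and denominator → 0 as x → 0; this is a 0/0 indeterminate form.
Expand each to leading order near x = 0: numerator ~ -2·x^3/3, denominator ~ 5·x^2.
The limit of the ratio is 0.

Final answer: 0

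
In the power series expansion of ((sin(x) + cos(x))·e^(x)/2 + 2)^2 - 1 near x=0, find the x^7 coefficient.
Expand to order 7: ((sin(x) + cos(x))·e^(x)/2 + 2)^2 - 1 = -2·x^7/45 - 8·x^6/45 - x^5/3 - x^4/6 + x^3 + 7·x^2/2 + 5·x + 21/4 + O(x^8).
The coefficient of x^7 is -2/45.

Final answer: -2/45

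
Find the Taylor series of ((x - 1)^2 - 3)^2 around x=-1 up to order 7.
1 - 8·(x + 1) + 18·(x + 1)^2 - 8·(x + 1)^3 + (x + 1)^4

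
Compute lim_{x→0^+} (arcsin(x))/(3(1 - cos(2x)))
Both numerator and denominator → 0 as x → 0^+; this is a 0/0 indeterminate form.
Expand each to leading order near x = 0: numerator ~ x, denominator ~ 6·x^2.
The limit of the ratio is ∞.

Final answer: ∞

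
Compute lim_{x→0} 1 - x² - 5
Direct substitution at x = 0 gives -4.

Final answer: -4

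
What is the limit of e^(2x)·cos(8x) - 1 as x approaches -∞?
Evaluate the dominant behaviour as x → -∞; each term tends to a finite value or vanishes.
Limit = -1.

Final answer: -1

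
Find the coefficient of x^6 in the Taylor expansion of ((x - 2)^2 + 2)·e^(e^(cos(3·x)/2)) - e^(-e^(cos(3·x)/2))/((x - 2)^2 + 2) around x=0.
-3483·e^(1 + e^(1/2))/64 - 10557·e^(1/2 + e^(1/2))/320 - 729·e^(3/2 + e^(1/2))/64 - 81·e^(3/2 - e^(1/2))/256 - 29011·e^(1/2 - e^(1/2))/34560 + 43·e^(-e^(1/2))/34992 + 375·e^(1 - e^(1/2))/256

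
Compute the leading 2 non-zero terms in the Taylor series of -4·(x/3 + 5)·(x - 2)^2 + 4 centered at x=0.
224·x/3 - 76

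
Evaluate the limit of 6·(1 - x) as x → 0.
Direct substitution at x = 0 gives 6.

Final answer: 6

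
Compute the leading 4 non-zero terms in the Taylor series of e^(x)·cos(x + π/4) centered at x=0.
-√(2)·x^4/12 - √(2)·x^3/3 - √(2)·x^2/2 + √(2)/2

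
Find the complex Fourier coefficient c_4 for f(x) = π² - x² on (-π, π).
Compute the real Fourier coefficients first: a_4 = -1/4, b_4 = 0.
Then c_4 = (a_4 − i·b_4)/2 = -1/8.

Final answer: -1/8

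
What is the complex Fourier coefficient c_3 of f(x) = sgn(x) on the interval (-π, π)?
Compute the real Fourier coefficients first: a_3 = 0, b_3 = 4/(3·π).
Then c_3 = (a_3 − i·b_3)/2 = -2·i/(3·π).

Final answer: -2·i/(3·π)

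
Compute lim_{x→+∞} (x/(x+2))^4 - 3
As x → +∞: x/(x+2) = 1/(1 + 2/x) → 1, and the 4th power of a limit-1 base also → 1; with the additive constant, 1 - 3 = -2.
Limit = -2.

Final answer: -2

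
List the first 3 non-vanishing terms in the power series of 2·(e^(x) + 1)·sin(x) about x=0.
x^3/3 + 2·x^2 + 4·x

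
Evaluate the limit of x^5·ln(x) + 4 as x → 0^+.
The product is a 0·∞ indeterminate form at x → 0⁺.
Rewrite the product as ln(x) / x^(-5) and apply L'Hôpital, or use the standard hierarchy x^(-5) ≫ |ln x| as x → 0⁺.
The indeterminate product → 0, so the limit = 4.

Final answer: 4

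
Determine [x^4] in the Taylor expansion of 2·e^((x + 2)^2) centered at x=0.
115·e^(4)/3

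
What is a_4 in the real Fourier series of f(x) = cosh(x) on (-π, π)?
a_4 = (1/π) ∫_{-π}^{π} f(x)·cos(4x) dx.
Evaluate the integral (use parity and integration by parts as needed): a_4 = 2·sinh(π)/(17·π).

Final answer: 2·sinh(π)/(17·π)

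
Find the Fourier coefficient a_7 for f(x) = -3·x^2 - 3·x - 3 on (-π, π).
a_7 = (1/π) ∫_{-π}^{π} f(x)·cos(7x) dx.
Evaluate the integral (use parity and integration by parts as needed): a_7 = 12/49.

Final answer: 12/49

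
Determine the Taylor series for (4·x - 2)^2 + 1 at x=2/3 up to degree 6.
13/9 + 16·(x - 2/3)/3 + 16·(x - 2/3)^2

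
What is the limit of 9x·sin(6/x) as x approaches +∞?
As x → +∞: let u = 6/x → 0⁺; then 9·x·sin(6/x) = 9·6·sin(u)/u → 9·6·1 = 54.
Limit = 54.

Final answer: 54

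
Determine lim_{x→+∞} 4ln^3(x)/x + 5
The quotient is an ∞/∞ indeterminate form as x → +∞.
The polynomial denominator x dominates the logarithmic numerator (any positive power of x ≫ ln^3(x) as x → ∞), so the quotient → 0.
Adding the constant: 0 + 5 = 5. Limit = 5.

Final answer: 5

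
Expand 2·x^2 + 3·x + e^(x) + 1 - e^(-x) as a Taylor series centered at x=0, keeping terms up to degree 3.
x^3/3 + 2·x^2 + 5·x + 1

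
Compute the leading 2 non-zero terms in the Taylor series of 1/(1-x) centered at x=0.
x + 1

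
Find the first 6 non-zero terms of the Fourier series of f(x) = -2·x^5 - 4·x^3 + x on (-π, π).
(-430 - 4·π^4 + 72·π^2)·sin(x) + (-6·π^2 + 8 + 2·π^4)·sin(2·x) + (-4·π^4/3 + 38/81 + 8·π^2/27)·sin(3·x) + (-25/32 + 3·π^2/4 + π^4)·sin(4·x) + (-4·π^4/5 - 24·π^2/25 + 394/625)·sin(5·x) + (-40/81 + 26·π^2/27 + 2·π^4/3)·sin(6·x)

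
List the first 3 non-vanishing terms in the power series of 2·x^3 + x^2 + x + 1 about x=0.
x^2 + x + 1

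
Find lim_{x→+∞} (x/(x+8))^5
As x → +∞: x/(x+8) = 1/(1 + 8/x) → 1, and the 5th power of a limit-1 base also → 1.
Limit = 1.

Final answer: 1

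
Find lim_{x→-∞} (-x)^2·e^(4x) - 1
The product is a 0·∞ indeterminate form at x → -∞.
Rewrite the product as (-x)^2 / e^(-4x) (an ∞/∞ form) and apply L'Hôpital, or use the standard hierarchy e^(4|x|) ≫ |(-x)^2| as x → -∞.
The indeterminate product → 0, so the limit = -1.

Final answer: -1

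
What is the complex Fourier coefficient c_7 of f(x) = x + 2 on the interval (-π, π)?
Compute the real Fourier coefficients first: a_7 = 0, b_7 = 2/7.
Then c_7 = (a_7 − i·b_7)/2 = -i/7.

Final answer: -i/7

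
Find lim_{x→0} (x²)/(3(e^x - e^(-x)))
Both numerator and denominator → 0 as x → 0; this is a 0/0 indeterminate form.
Expand each to leading order near x = 0: numerator ~ x^2, denominator ~ 6·x.
The limit of the ratio is 0.

Final answer: 0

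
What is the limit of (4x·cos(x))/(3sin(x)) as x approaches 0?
Both numerator and denominator → 0 as x → 0; this is a 0/0 indeterminate form.
Expand each to leading order near x = 0: numerator ~ 4·x, denominator ~ 3·x.
The limit of the ratio is 4/3.

Final answer: 4/3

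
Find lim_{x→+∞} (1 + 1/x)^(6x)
As x → +∞: write (1 + 1/x)^(6x) = ((1 + 1/x)^x)^6 → (e^1)^6 = e^6.
Limit = e^(6).

Final answer: e^(6)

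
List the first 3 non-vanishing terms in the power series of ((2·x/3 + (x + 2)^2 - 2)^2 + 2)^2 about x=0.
5920·x^2/9 + 224·x + 36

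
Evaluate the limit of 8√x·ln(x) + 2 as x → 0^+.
The product is a 0·∞ indeterminate form at x → 0⁺.
Rewrite the product as 8·ln(x) / x^(-1/2) and apply L'Hôpital, or use the standard hierarchy x^(-1/2) ≫ |ln x| as x → 0⁺.
The indeterminate product → 0, so the limit = 2.

Final answer: 2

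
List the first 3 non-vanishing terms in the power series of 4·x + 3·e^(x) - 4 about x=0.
3·x^2/2 + 7·x - 1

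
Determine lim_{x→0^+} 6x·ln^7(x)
This is a 0·∞ indeterminate form at x → 0⁺.
Rewrite the product as 6·ln^7(x) / x^(-1) and apply L'Hôpital, or use the standard hierarchy x^(-1) ≫ |ln x|^7 as x → 0⁺.
The indeterminate product → 0, so the limit = 0.

Final answer: 0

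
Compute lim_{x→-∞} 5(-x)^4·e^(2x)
This is a 0·∞ indeterminate form at x → -∞.
Rewrite the product as 5(-x)^4 / e^(-2x) (an ∞/∞ form) and apply L'Hôpital, or use the standard hierarchy e^(2|x|) ≫ |(-x)^4| as x → -∞.
The indeterminate product → 0, so the limit = 0.

Final answer: 0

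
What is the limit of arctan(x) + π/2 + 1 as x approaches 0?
Direct substitution at x = 0 gives 1 + π/2.

Final answer: 1 + π/2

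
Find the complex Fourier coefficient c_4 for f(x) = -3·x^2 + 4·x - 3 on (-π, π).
Compute the real Fourier coefficients first: a_4 = -3/4, b_4 = -2.
Then c_4 = (a_4 − i·b_4)/2 = -3/8 + i.

Final answer: -3/8 + i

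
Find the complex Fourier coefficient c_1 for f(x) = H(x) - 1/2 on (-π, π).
Compute the real Fourier coefficients first: a_1 = 0, b_1 = 2/π.
Then c_1 = (a_1 − i·b_1)/2 = -i/π.

Final answer: -i/π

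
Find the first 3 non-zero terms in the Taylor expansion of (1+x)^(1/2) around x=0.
-x^2/8 + x/2 + 1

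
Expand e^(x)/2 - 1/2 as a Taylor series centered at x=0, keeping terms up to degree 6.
x^6/1440 + x^5/240 + x^4/48 + x^3/12 + x^2/4 + x/2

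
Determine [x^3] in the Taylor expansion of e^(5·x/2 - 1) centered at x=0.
Expand to order 3: e^(5·x/2 - 1) = 125·x^3·e^(-1)/48 + 25·x^2·e^(-1)/8 + 5·x·e^(-1)/2 + e^(-1) + O(x^4).
The coefficient of x^3 is 125·e^(-1)/48.

Final answer: 125·e^(-1)/48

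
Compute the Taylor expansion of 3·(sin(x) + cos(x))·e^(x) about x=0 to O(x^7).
-x^6/30 - x^5/5 - x^4/2 + 3·x^2 + 6·x + 3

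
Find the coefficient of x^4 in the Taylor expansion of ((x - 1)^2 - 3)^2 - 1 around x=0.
Expand to order 4: ((x - 1)^2 - 3)^2 - 1 = x^4 - 4·x^3 + 8·x + 3 + O(x^5).
The coefficient of x^4 is 1.

Final answer: 1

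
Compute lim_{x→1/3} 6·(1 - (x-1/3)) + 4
Direct substitution at x = 1/3 gives 10.

Final answer: 10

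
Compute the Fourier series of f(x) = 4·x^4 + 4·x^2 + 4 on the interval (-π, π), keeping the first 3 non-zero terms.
(176 - 32·π^2)·cos(x) + (-8 + 8·π^2)·cos(2·x) + 4 + 4·π^2/3 + 4·π^4/5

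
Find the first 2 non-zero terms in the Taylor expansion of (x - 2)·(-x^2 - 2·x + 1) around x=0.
5·x - 2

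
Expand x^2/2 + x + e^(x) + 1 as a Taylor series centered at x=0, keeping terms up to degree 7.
x^7/5040 + x^6/720 + x^5/120 + x^4/24 + x^3/6 + x^2 + 2·x + 2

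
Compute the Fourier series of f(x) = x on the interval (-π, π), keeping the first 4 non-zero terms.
2·sin(x) - sin(2·x) + 2·sin(3·x)/3 - sin(4·x)/2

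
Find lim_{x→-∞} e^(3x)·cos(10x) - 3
Evaluate the dominant behaviour as x → -∞; each term tends to a finite value or vanishes.
Limit = -3.

Final answer: -3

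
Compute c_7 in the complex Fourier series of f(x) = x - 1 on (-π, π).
Compute the real Fourier coefficients first: a_7 = 0, b_7 = 2/7.
Then c_7 = (a_7 − i·b_7)/2 = -i/7.

Final answer: -i/7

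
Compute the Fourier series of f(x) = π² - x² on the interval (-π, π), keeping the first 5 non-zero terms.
4·cos(x) - cos(2·x) + 4·cos(3·x)/9 - cos(4·x)/4 + 2·π^2/3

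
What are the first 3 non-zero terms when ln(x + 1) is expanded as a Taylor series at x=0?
x^3/3 - x^2/2 + x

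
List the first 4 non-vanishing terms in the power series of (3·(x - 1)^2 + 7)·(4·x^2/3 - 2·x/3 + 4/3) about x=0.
-10·x^3 + 64·x^2/3 - 44·x/3 + 40/3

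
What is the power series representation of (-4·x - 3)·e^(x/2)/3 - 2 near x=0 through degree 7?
-59·x^7/1935360 - 17·x^6/46080 - 43·x^5/11520 - 35·x^4/1152 - 3·x^3/16 - 19·x^2/24 - 11·x/6 - 3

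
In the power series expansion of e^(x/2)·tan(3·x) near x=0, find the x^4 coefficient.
Expand to order 4: e^(x/2)·tan(3·x) = 73·x^4/16 + 75·x^3/8 + 3·x^2/2 + 3·x + O(x^5).
The coefficient of x^4 is 73/16.

Final answer: 73/16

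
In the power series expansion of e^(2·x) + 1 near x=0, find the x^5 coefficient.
Expand to order 5: e^(2·x) + 1 = 4·x^5/15 + 2·x^4/3 + 4·x^3/3 + 2·x^2 + 2·x + 2 + O(x^6).
The coefficient of x^5 is 4/15.

Final answer: 4/15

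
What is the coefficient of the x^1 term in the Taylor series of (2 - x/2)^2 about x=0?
Expand to order 1: (2 - x/2)^2 = 4 - 2·x + O(x^2).
The coefficient of x^1 is -2.

Final answer: -2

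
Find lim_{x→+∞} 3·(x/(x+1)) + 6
Evaluate the dominant behaviour as x → +∞; each term tends to a finite value or vanishes.
Limit = 9.

Final answer: 9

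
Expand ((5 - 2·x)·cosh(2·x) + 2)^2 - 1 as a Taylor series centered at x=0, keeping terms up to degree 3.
-96·x^3 + 144·x^2 - 28·x + 48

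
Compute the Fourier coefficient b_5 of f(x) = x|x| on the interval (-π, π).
b_5 = (1/π) ∫_{-π}^{π} f(x)·sin(5x) dx.
Evaluate the integral (use parity and integration by parts as needed): b_5 = (-8 + 50·π^2)/(125·π).

Final answer: (-8 + 50·π^2)/(125·π)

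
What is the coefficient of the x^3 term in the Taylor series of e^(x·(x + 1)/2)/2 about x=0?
Expand to order 3: e^(x·(x + 1)/2)/2 = 13·x^3/96 + 5·x^2/16 + x/4 + 1/2 + O(x^4).
The coefficient of x^3 is 13/96.

Final answer: 13/96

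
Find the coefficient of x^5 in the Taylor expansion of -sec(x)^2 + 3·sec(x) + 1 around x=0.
Expand to order 5: -sec(x)^2 + 3·sec(x) + 1 = -x^4/24 + x^2/2 + 3 + O(x^6).
The coefficient of x^5 is 0.

Final answer: 0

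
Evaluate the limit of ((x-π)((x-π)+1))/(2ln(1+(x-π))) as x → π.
Both numerator and denominator → 0 as x → π; this is a 0/0 indeterminate form.
Expand each to leading order near x = π: numerator ~ (x - π), denominator ~ 2·(x - π).
The limit of the ratio is 1/2.

Final answer: 1/2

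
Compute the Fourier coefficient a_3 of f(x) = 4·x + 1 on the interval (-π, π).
a_3 = (1/π) ∫_{-π}^{π} f(x)·cos(3x) dx.
Evaluate the integral (use parity and integration by parts as needed): a_3 = 0.

Final answer: 0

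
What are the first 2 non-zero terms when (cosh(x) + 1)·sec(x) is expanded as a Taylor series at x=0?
3·x^2/2 + 2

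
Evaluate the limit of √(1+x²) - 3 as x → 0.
Direct substitution at x = 0 gives -2.

Final answer: -2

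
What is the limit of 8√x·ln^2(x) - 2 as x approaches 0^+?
The product is a 0·∞ indeterminate form at x → 0⁺.
Rewrite the product as 8·ln^2(x) / x^(-1/2) and apply L'Hôpital, or use the standard hierarchy x^(-1/2) ≫ |ln x|^2 as x → 0⁺.
The indeterminate product → 0, so the limit = -2.

Final answer: -2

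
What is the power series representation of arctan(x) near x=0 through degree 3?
-x^3/3 + x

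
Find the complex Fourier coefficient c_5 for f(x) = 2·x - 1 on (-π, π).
Compute the real Fourier coefficients first: a_5 = 0, b_5 = 4/5.
Then c_5 = (a_5 − i·b_5)/2 = -2·i/5.

Final answer: -2·i/5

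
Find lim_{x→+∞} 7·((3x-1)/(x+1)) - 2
Evaluate the dominant behaviour as x → +∞; each term tends to a finite value or vanishes.
Limit = 19.

Final answer: 19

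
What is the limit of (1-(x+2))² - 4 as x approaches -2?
Direct substitution at x = -2 gives -3.

Final answer: -3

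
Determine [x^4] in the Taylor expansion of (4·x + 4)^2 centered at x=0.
Expand to order 4: (4·x + 4)^2 = 16·x^2 + 32·x + 16 + O(x^5).
The coefficient of x^4 is 0.

Final answer: 0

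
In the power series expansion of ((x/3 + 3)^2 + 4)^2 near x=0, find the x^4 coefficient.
Expand to order 4: ((x/3 + 3)^2 + 4)^2 = x^4/81 + 4·x^3/9 + 62·x^2/9 + 52·x + 169 + O(x^5).
The coefficient of x^4 is 1/81.

Final answer: 1/81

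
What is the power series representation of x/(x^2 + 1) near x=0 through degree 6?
x^5 - x^3 + x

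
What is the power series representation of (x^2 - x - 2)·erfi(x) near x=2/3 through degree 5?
-20·erfi(2/3)/9 + (-40·e^(4/9) + 3·√(π)·erfi(2/3))·(x - 2/3)/(9·√(π)) + (-62·e^(4/9) + 27·√(π)·erfi(2/3))·(x - 2/3)^2/(27·√(π)) - 86·e^(4/9)·(x - 2/3)^3/(243·√(π)) - 122·e^(4/9)·(x - 2/3)^4/(729·√(π)) + 428·e^(4/9)·(x - 2/3)^5/(2187·√(π))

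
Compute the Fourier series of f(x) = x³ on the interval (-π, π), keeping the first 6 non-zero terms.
(-12 + 2·π^2)·sin(x) + (3/2 - π^2)·sin(2·x) + (-4/9 + 2·π^2/3)·sin(3·x) + (3/16 - π^2/2)·sin(4·x) + (-12/125 + 2·π^2/5)·sin(5·x) + (1/18 - π^2/3)·sin(6·x)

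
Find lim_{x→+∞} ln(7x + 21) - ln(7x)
This is an ∞ − ∞ indeterminate form.
Combine the logarithms: ln(7x+21) − ln(7x) = ln((7x+21)/(7x)) = ln(1 + 21/(7x)) → ln(1) = 0.
Limit = 0.

Final answer: 0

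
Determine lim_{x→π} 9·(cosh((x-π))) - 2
Direct substitution at x = π gives 7.

Final answer: 7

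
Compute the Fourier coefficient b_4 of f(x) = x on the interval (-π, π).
b_4 = (1/π) ∫_{-π}^{π} f(x)·sin(4x) dx.
Evaluate the integral (use parity and integration by parts as needed): b_4 = -1/2.

Final answer: -1/2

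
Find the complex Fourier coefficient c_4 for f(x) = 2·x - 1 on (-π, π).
Compute the real Fourier coefficients first: a_4 = 0, b_4 = -1.
Then c_4 = (a_4 − i·b_4)/2 = i/2.

Final answer: i/2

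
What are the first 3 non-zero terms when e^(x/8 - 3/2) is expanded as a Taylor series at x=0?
x^2·e^(-3/2)/128 + x·e^(-3/2)/8 + e^(-3/2)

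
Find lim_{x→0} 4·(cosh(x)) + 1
Direct substitution at x = 0 gives 5.

Final answer: 5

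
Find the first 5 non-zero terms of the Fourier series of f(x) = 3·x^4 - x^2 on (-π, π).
(148 - 24·π^2)·cos(x) + (-10 + 6·π^2)·cos(2·x) + (20/9 - 8·π^2/3)·cos(3·x) + (-13/16 + 3·π^2/2)·cos(4·x) - π^2/3 + 3·π^4/5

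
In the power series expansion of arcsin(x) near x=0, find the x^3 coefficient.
Expand to order 3: arcsin(x) = x^3/6 + x + O(x^4).
The coefficient of x^3 is 1/6.

Final answer: 1/6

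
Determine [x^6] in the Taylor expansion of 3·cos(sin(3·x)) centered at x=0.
Expand to order 6: 3·cos(sin(3·x)) = -8991·x^6/80 + 405·x^4/8 - 27·x^2/2 + 3 + O(x^7).
The coefficient of x^6 is -8991/80.

Final answer: -8991/80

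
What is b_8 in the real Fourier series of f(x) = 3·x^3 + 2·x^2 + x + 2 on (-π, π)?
b_8 = (1/π) ∫_{-π}^{π} f(x)·sin(8x) dx.
Evaluate the integral (use parity and integration by parts as needed): b_8 = -3·π^2/4 - 23/128.

Final answer: -3·π^2/4 - 23/128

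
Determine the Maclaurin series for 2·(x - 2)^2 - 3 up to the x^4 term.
2·x^2 - 8·x + 5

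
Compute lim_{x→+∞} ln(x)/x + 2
The quotient is an ∞/∞ indeterminate form as x → +∞.
The polynomial denominator x dominates the logarithmic numerator (any positive power of x ≫ ln(x) as x → ∞), so the quotient → 0.
Adding the constant: 0 + 2 = 2. Limit = 2.

Final answer: 2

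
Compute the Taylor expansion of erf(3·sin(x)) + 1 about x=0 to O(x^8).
-123139·x^7/(840·√(π)) + 1153·x^5/(20·√(π)) - 19·x^3/√(π) + 6·x/√(π) + 1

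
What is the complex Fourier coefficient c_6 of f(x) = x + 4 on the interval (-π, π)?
Compute the real Fourier coefficients first: a_6 = 0, b_6 = -1/3.
Then c_6 = (a_6 − i·b_6)/2 = i/6.

Final answer: i/6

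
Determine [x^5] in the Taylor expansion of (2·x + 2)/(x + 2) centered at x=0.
Expand to order 5: (2·x + 2)/(x + 2) = x^5/32 - x^4/16 + x^3/8 - x^2/4 + x/2 + 1 + O(x^6).
The coefficient of x^5 is 1/32.

Final answer: 1/32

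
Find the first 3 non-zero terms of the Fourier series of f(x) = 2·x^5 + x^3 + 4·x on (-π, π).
(-78·π^2 + 4·π^4 + 476)·sin(x) + (-2·π^4 - 35/2 + 9·π^2)·sin(2·x) + (-62·π^2/27 + 340/81 + 4·π^4/3)·sin(3·x)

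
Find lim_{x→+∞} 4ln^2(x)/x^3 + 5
The quotient is an ∞/∞ indeterminate form as x → +∞.
The polynomial denominator x^3 dominates the logarithmic numerator (any positive power of x ≫ ln^2(x) as x → ∞), so the quotient → 0.
Adding the constant: 0 + 5 = 5. Limit = 5.

Final answer: 5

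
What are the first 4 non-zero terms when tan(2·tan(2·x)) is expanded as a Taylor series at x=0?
648448·x^7/315 + 1152·x^5/5 + 80·x^3/3 + 4·x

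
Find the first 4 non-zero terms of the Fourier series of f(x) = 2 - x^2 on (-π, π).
4·cos(x) - cos(2·x) + 4·cos(3·x)/9 - π^2/3 + 2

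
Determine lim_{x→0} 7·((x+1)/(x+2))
Direct substitution at x = 0 gives 7/2.

Final answer: 7/2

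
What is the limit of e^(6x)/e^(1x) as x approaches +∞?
This is an ∞/∞ indeterminate form as x → +∞.
Rewrite e^(6x)/e^(1x) = e^((6−1)x) = e^(5x); the exponent coefficient is 5 > 0 so e^(5x) → ∞.
Limit = ∞.

Final answer: ∞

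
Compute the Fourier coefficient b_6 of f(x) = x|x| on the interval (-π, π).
b_6 = (1/π) ∫_{-π}^{π} f(x)·sin(6x) dx.
Evaluate the integral (use parity and integration by parts as needed): b_6 = -π/3.

Final answer: -π/3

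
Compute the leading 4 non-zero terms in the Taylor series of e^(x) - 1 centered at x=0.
x^4/24 + x^3/6 + x^2/2 + x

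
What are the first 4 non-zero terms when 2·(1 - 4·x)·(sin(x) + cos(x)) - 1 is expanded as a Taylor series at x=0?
11·x^3/3 - 9·x^2 - 6·x + 1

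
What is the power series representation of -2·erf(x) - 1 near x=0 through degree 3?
4·x^3/(3·√(π)) - 4·x/√(π) - 1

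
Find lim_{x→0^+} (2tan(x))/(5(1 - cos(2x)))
Both numerator and denominator → 0 as x → 0^+; this is a 0/0 indeterminate form.
Expand each to leading order near x = 0: numerator ~ 2·x, denominator ~ 10·x^2.
The limit of the ratio is ∞.

Final answer: ∞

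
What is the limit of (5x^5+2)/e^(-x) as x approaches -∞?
This is an ∞/∞ indeterminate form as x → -∞.
Compare growth rates of the dominant terms (exponentials ≫ polynomials ≫ logarithms), or apply L'Hôpital's rule; the quotient → 0.
Limit = 0.

Final answer: 0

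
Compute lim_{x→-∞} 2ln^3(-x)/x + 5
The quotient is an ∞/∞ indeterminate form as x → -∞.
Compare growth rates of the dominant terms (exponentials ≫ polynomials ≫ logarithms), or apply L'Hôpital's rule; the quotient → 0.
Adding the constant: 0 + 5 = 5. Limit = 5.

Final answer: 5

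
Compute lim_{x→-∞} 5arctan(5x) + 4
Evaluate the dominant behaviour as x → -∞; each term tends to a finite value or vanishes.
Limit = 4 - 5·π/2.

Final answer: 4 - 5·π/2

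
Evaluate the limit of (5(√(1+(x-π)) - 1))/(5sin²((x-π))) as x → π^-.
Both numerator and denominator → 0 as x → π^-; this is a 0/0 indeterminate form.
Expand each to leading order near x = π: numerator ~ 5·(x - π)/2, denominator ~ 5·(x - π)^2.
The limit of the ratio is -∞.

Final answer: -∞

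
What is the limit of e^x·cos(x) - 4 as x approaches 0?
Direct substitution at x = 0 gives -3.

Final answer: -3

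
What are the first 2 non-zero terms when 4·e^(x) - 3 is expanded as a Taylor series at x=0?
4·x + 1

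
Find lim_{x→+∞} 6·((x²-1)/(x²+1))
Evaluate the dominant behaviour as x → +∞; each term tends to a finite value or vanishes.
Limit = 6.

Final answer: 6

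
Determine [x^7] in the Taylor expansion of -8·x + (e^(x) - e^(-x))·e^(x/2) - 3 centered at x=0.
Expand to order 7: -8·x + (e^(x) - e^(-x))·e^(x/2) - 3 = 547·x^7/161280 + 91·x^6/5760 + 61·x^5/960 + 5·x^4/24 + 7·x^3/12 + x^2 - 6·x - 3 + O(x^8).
The coefficient of x^7 is 547/161280.

Final answer: 547/161280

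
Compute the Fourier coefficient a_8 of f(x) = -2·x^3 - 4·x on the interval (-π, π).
a_8 = (1/π) ∫_{-π}^{π} f(x)·cos(8x) dx.
Evaluate the integral (use parity and integration by parts as needed): a_8 = 0.

Final answer: 0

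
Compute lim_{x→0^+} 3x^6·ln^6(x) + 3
The product is a 0·∞ indeterminate form at x → 0⁺.
Rewrite the product as 3·ln^6(x) / x^(-6) and apply L'Hôpital, or use the standard hierarchy x^(-6) ≫ |ln x|^6 as x → 0⁺.
The indeterminate product → 0, so the limit = 3.

Final answer: 3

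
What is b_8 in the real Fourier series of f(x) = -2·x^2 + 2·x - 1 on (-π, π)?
b_8 = (1/π) ∫_{-π}^{π} f(x)·sin(8x) dx.
Evaluate the integral (use parity and integration by parts as needed): b_8 = -1/2.

Final answer: -1/2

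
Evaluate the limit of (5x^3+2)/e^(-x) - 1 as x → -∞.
The quotient is an ∞/∞ indeterminate form as x → -∞.
Compare growth rates of the dominant terms (exponentials ≫ polynomials ≫ logarithms), or apply L'Hôpital's rule; the quotient → 0.
Adding the constant: 0 - 1 = -1. Limit = -1.

Final answer: -1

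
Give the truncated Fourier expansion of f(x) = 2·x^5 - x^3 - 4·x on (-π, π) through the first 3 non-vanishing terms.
(-82·π^2 + 4·π^4 + 484)·sin(x) + (-2·π^4 - 25/2 + 11·π^2)·sin(2·x) + (-98·π^2/27 - 20/81 + 4·π^4/3)·sin(3·x)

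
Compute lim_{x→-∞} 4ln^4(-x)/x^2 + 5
The quotient is an ∞/∞ indeterminate form as x → -∞.
Compare growth rates of the dominant terms (exponentials ≫ polynomials ≫ logarithms), or apply L'Hôpital's rule; the quotient → 0.
Adding the constant: 0 + 5 = 5. Limit = 5.

Final answer: 5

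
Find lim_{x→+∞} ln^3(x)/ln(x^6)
This is an ∞/∞ indeterminate form as x → +∞.
Write ln(x^6) = 6·ln(x), reducing the quotient to ln^2(x)/6 → ∞.
Limit = ∞.

Final answer: ∞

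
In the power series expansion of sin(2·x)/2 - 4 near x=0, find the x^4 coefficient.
Expand to order 4: sin(2·x)/2 - 4 = -2·x^3/3 + x - 4 + O(x^5).
The coefficient of x^4 is 0.

Final answer: 0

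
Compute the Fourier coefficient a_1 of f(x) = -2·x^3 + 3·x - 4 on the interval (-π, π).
a_1 = (1/π) ∫_{-π}^{π} f(x)·cos(1x) dx.
Evaluate the integral (use parity and integration by parts as needed): a_1 = 0.

Final answer: 0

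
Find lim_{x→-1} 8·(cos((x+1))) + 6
Direct substitution at x = -1 gives 14.

Final answer: 14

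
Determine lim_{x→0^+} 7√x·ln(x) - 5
The product is a 0·∞ indeterminate form at x → 0⁺.
Rewrite the product as 7·ln(x) / x^(-1/2) and apply L'Hôpital, or use the standard hierarchy x^(-1/2) ≫ |ln x| as x → 0⁺.
The indeterminate product → 0, so the limit = -5.

Final answer: -5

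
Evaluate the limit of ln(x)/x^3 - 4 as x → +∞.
The quotient is an ∞/∞ indeterminate form as x → +∞.
The polynomial denominator x^3 dominates the logarithmic numerator (any positive power of x ≫ ln(x) as x → ∞), so the quotient → 0.
Adding the constant: 0 - 4 = -4. Limit = -4.

Final answer: -4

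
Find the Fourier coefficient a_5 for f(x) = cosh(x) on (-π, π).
a_5 = (1/π) ∫_{-π}^{π} f(x)·cos(5x) dx.
Evaluate the integral (use parity and integration by parts as needed): a_5 = -sinh(π)/(13·π).

Final answer: -sinh(π)/(13·π)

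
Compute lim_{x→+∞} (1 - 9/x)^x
As x → +∞: this is the defining limit (1 - 9/x)^x → e^(-9).
Limit = e^(-9).

Final answer: e^(-9)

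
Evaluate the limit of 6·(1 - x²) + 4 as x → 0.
Direct substitution at x = 0 gives 10.

Final answer: 10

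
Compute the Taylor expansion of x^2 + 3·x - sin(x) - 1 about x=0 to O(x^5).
x^3/6 + x^2 + 2·x - 1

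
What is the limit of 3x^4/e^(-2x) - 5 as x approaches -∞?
The quotient is an ∞/∞ indeterminate form as x → -∞.
Compare growth rates of the dominant terms (exponentials ≫ polynomials ≫ logarithms), or apply L'Hôpital's rule; the quotient → 0.
Adding the constant: 0 - 5 = -5. Limit = -5.

Final answer: -5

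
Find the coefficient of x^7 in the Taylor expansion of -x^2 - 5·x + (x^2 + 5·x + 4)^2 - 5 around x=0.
Expand to order 7: -x^2 - 5·x + (x^2 + 5·x + 4)^2 - 5 = x^4 + 10·x^3 + 32·x^2 + 35·x + 11 + O(x^8).
The coefficient of x^7 is 0.

Final answer: 0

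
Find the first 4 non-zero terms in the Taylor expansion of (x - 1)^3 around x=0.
x^3 - 3·x^2 + 3·x - 1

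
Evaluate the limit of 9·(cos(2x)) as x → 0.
Direct substitution at x = 0 gives 9.

Final answer: 9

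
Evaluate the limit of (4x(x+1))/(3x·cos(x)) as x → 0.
Both numerator and denominator → 0 as x → 0; this is a 0/0 indeterminate form.
Expand each to leading order near x = 0: numerator ~ 4·x, denominator ~ 3·x.
The limit of the ratio is 4/3.

Final answer: 4/3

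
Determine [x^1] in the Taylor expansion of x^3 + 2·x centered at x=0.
Expand to order 1: x^3 + 2·x = 2·x + O(x^2).
The coefficient of x^1 is 2.

Final answer: 2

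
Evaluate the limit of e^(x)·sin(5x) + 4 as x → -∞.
Evaluate the dominant behaviour as x → -∞; each term tends to a finite value or vanishes.
Limit = 4.

Final answer: 4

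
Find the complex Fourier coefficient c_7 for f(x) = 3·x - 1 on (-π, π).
Compute the real Fourier coefficients first: a_7 = 0, b_7 = 6/7.
Then c_7 = (a_7 − i·b_7)/2 = -3·i/7.

Final answer: -3·i/7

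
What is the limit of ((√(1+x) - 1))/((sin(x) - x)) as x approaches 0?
Both numerator and denominator → 0 as x → 0; this is a 0/0 indeterminate form.
Expand each to leading order near x = 0: numerator ~ x/2, denominator ~ -x^3/6.
The limit of the ratio is -∞.

Final answer: -∞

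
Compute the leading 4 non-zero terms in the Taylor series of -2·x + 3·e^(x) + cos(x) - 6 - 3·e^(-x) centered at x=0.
x^3 - x^2/2 + 4·x - 5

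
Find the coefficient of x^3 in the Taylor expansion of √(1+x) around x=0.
Expand to order 3: √(1+x) = x^3/16 - x^2/8 + x/2 + 1 + O(x^4).
The coefficient of x^3 is 1/16.

Final answer: 1/16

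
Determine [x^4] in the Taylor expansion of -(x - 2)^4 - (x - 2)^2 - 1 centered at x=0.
Expand to order 4: -(x - 2)^4 - (x - 2)^2 - 1 = -x^4 + 8·x^3 - 25·x^2 + 36·x - 21 + O(x^5).
The coefficient of x^4 is -1.

Final answer: -1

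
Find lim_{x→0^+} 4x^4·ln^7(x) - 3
The product is a 0·∞ indeterminate form at x → 0⁺.
Rewrite the product as 4·ln^7(x) / x^(-4) and apply L'Hôpital, or use the standard hierarchy x^(-4) ≫ |ln x|^7 as x → 0⁺.
The indeterminate product → 0, so the limit = -3.

Final answer: -3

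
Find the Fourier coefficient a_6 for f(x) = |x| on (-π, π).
a_6 = (1/π) ∫_{-π}^{π} f(x)·cos(6x) dx.
Evaluate the integral (use parity and integration by parts as needed): a_6 = 0.

Final answer: 0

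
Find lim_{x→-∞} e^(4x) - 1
Evaluate the dominant behaviour as x → -∞; each term tends to a finite value or vanishes.
Limit = -1.

Final answer: -1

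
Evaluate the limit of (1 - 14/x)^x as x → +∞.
As x → +∞: this is the defining limit (1 - 14/x)^x → e^(-14).
Limit = e^(-14).

Final answer: e^(-14)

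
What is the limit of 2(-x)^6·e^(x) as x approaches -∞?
This is a 0·∞ indeterminate form at x → -∞.
Rewrite the product as 2(-x)^6 / e^(-x) (an ∞/∞ form) and apply L'Hôpital, or use the standard hierarchy e^(|x|) ≫ |(-x)^6| as x → -∞.
The indeterminate product → 0, so the limit = 0.

Final answer: 0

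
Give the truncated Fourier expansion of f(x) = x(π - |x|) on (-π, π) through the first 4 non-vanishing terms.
8·sin(x)/π + 8·sin(3·x)/(27·π) + 8·sin(5·x)/(125·π) + 8·sin(7·x)/(343·π)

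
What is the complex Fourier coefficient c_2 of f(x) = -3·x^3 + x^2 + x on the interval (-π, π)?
Compute the real Fourier coefficients first: a_2 = 1, b_2 = -11/2 + 3·π^2.
Then c_2 = (a_2 − i·b_2)/2 = 1/2 - 3·i·π^2/2 + 11·i/4.

Final answer: 1/2 - 3·i·π^2/2 + 11·i/4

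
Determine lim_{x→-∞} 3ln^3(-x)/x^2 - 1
The quotient is an ∞/∞ indeterminate form as x → -∞.
Compare growth rates of the dominant terms (exponentials ≫ polynomials ≫ logarithms), or apply L'Hôpital's rule; the quotient → 0.
Adding the constant: 0 - 1 = -1. Limit = -1.

Final answer: -1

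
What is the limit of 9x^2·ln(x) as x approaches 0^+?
This is a 0·∞ indeterminate form at x → 0⁺.
Rewrite the product as 9·ln(x) / x^(-2) and apply L'Hôpital, or use the standard hierarchy x^(-2) ≫ |ln x| as x → 0⁺.
The indeterminate product → 0, so the limit = 0.

Final answer: 0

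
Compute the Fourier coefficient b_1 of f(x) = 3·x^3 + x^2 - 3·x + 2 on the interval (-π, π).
b_1 = (1/π) ∫_{-π}^{π} f(x)·sin(1x) dx.
Evaluate the integral (use parity and integration by parts as needed): b_1 = -42 + 6·π^2.

Final answer: -42 + 6·π^2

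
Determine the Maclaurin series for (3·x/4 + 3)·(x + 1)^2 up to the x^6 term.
3·x^3/4 + 9·x^2/2 + 27·x/4 + 3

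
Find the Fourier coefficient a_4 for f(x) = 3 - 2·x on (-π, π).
a_4 = (1/π) ∫_{-π}^{π} f(x)·cos(4x) dx.
Evaluate the integral (use parity and integration by parts as needed): a_4 = 0.

Final answer: 0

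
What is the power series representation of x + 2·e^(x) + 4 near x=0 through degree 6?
x^6/360 + x^5/60 + x^4/12 + x^3/3 + x^2 + 3·x + 6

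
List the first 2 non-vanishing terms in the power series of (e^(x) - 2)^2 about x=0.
1 - 2·x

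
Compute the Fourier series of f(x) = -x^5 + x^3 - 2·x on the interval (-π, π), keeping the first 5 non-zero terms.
(-256 - 2·π^4 + 42·π^2)·sin(x) + (-6·π^2 + 11 + π^4)·sin(2·x) + (-2·π^4/3 - 224/81 + 58·π^2/27)·sin(3·x) + (-9·π^2/8 + 91/64 + π^4/2)·sin(4·x) + (-2·π^4/5 - 608/625 + 18·π^2/25)·sin(5·x)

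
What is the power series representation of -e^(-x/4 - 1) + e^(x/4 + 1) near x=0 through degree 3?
x^3·(e^(-1)/384 + e/384) + x^2·(-e^(-1)/32 + e/32) + x·(e^(-1)/4 + e/4) - e^(-1) + e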